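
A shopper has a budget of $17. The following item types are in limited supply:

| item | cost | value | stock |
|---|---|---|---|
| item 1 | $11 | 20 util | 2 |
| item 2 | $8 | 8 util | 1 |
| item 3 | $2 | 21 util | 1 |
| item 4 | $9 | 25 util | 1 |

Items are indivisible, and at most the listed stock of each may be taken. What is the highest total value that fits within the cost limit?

46 util

Best selections within cost 17 and stock limits:
- 1×item 3 + 1×item 4: cost 11, value 46
- 1×item 1 + 1×item 3: cost 13, value 41
Best: 46 util.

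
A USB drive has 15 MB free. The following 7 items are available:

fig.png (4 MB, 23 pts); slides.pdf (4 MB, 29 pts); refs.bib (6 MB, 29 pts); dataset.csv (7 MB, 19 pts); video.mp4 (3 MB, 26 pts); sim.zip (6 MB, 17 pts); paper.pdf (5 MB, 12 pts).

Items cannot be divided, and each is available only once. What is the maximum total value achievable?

Check high-value combinations within 15 MB:
- slides.pdf+refs.bib+video.mp4: size 4+6+3=13, value 29+29+26=84
- fig.png+slides.pdf+refs.bib: size 4+4+6=14, value 23+29+29=81
- fig.png+slides.pdf+video.mp4: size 4+4+3=11, value 23+29+26=78
- fig.png+refs.bib+video.mp4: size 4+6+3=13, value 23+29+26=78
- slides.pdf+dataset.csv+video.mp4: size 4+7+3=14, value 29+19+26=74
Best: 84 pts.

84 pts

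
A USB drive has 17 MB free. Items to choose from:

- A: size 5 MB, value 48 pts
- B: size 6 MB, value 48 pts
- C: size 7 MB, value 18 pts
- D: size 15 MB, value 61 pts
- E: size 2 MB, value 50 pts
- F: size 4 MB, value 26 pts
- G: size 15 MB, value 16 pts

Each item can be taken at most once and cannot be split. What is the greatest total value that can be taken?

172 pts

Check high-value combinations within 17 MB:
- A+B+E+F: size 5+6+2+4=17, value 48+48+50+26=172
- A+B+E: size 5+6+2=13, value 48+48+50=146
- A+E+F: size 5+2+4=11, value 48+50+26=124
Best: 172 pts.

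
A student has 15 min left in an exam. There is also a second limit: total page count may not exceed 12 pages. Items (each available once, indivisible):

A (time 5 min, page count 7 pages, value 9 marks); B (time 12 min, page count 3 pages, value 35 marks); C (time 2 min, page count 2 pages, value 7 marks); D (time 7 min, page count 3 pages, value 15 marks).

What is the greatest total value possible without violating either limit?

Feasible sets respecting both limits:
- B+C: time 14, page count 5, value 42
- B: time 12, page count 3, value 35
- A+C+D: time 14, page count 12, value 31
Best: 42 marks.

42 marks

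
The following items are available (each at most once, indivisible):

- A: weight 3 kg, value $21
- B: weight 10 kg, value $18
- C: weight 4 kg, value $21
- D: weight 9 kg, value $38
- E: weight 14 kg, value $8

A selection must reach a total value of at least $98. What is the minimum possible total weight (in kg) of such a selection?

26

Subsets with value ≥ 98, sorted by total weight:
- A+B+C+D: weight 26, value 98
- A+B+C+D+E: weight 40, value 106
Minimum weight: 26 kg.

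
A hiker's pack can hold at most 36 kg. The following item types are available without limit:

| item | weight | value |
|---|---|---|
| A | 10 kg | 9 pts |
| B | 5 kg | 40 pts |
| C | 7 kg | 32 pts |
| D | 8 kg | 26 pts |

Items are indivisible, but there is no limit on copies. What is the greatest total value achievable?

280 pts

Best value-per-unit is B at 40/5, and filling with it alone uses weight 7×5=35. No mix of the others beats 7×40 = 280.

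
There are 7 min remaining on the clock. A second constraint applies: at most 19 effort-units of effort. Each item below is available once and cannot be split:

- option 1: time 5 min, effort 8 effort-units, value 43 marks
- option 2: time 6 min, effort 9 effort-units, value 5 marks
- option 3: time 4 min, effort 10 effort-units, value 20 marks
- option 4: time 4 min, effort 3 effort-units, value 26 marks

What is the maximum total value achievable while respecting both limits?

43 marks

Feasible sets respecting both limits:
- option 1: time 5, effort 8, value 43
- option 4: time 4, effort 3, value 26
- option 3: time 4, effort 10, value 20
- option 2: time 6, effort 9, value 5
Best: 43 marks.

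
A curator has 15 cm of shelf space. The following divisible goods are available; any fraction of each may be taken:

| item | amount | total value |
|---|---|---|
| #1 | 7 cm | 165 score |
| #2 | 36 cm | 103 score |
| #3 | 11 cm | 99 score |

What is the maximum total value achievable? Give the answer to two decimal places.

237.00

Take in order of value per unit:
- #1 (165/7 per unit): all 7 → value 165, running total 165.00
- #3 (99/11 per unit): 8 of 11 → value 8×99/11 = 72.0000, running total 237.00
Total 237.00.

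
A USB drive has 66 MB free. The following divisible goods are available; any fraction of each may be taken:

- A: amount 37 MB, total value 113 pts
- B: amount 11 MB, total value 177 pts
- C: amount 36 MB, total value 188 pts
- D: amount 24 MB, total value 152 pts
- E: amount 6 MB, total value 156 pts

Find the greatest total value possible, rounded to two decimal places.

615.56

Take in order of value per unit:
- E (156/6 per unit): all 6 → value 156, running total 156.00
- B (177/11 per unit): all 11 → value 177, running total 333.00
- D (152/24 per unit): all 24 → value 152, running total 485.00
- C (188/36 per unit): 25 of 36 → value 25×188/36 = 130.5556, running total 615.56
Total 615.56.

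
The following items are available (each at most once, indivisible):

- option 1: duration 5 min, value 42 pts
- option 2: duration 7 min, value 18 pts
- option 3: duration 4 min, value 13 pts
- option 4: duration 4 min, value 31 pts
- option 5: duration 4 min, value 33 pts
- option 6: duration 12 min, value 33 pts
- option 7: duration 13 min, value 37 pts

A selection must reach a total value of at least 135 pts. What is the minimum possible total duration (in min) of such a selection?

24

Subsets with value ≥ 135, sorted by total duration:
- option 1+option 2+option 3+option 4+option 5: duration 24, value 137
- option 1+option 4+option 5+option 6: duration 25, value 139
- option 1+option 4+option 5+option 7: duration 26, value 143
Minimum duration: 24 min.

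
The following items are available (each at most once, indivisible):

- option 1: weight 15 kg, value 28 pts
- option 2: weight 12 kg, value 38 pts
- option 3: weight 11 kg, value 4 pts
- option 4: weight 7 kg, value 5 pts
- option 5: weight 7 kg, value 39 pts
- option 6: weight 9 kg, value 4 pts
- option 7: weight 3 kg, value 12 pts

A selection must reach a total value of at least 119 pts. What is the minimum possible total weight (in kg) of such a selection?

Subsets with value ≥ 119, sorted by total weight:
- option 1+option 2+option 4+option 5+option 7: weight 44, value 122
- option 1+option 2+option 5+option 6+option 7: weight 46, value 121
- option 1+option 2+option 3+option 5+option 7: weight 48, value 121
Minimum weight: 44 kg.

44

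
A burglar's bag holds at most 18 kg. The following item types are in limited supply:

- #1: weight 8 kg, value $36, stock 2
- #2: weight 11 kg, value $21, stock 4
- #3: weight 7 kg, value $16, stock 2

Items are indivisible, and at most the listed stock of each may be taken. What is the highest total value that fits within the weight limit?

$72

Top feasible selections:
- 2×#1: weight 16, value 72
- 1×#1 + 1×#3: weight 15, value 52
- 1×#2 + 1×#3: weight 18, value 37
Best: $72.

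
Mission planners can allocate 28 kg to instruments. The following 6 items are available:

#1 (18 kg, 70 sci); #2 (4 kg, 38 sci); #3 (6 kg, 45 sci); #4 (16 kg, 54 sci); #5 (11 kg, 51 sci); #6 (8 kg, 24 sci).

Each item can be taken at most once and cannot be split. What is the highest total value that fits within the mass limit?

Check high-value combinations within 28 kg:
- #1+#2+#3: mass 18+4+6=28, value 70+38+45=153
- #2+#3+#4: mass 4+6+16=26, value 38+45+54=137
- #2+#3+#5: mass 4+6+11=21, value 38+45+51=134
- #3+#5+#6: mass 6+11+8=25, value 45+51+24=120
- #2+#4+#6: mass 4+16+8=28, value 38+54+24=116
Best: 153 sci.

153 sci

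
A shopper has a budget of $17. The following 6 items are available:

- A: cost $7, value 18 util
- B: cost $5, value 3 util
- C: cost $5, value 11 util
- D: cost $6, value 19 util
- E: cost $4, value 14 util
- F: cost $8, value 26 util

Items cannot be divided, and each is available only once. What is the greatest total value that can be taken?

51 util

Check high-value combinations within $17:
- A+D+E: cost 7+6+4=17, value 18+19+14=51
- C+E+F: cost 5+4+8=17, value 11+14+26=51
- D+F: cost 6+8=14, value 19+26=45
Best: 51 util.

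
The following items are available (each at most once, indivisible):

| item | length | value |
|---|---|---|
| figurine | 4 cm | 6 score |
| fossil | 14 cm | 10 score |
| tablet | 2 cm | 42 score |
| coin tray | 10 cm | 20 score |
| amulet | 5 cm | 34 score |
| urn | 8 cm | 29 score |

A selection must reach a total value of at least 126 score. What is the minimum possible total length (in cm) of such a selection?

Subsets with value ≥ 126, sorted by total length:
- figurine+tablet+coin tray+amulet+urn: length 29, value 131
- fossil+tablet+coin tray+amulet+urn: length 39, value 135
Minimum length: 29 cm.

29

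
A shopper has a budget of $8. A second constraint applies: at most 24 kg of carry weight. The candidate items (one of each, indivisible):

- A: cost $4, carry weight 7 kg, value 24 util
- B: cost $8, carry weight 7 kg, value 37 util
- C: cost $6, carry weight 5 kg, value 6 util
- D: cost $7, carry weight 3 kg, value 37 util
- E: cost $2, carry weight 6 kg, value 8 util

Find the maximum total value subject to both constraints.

Feasible sets respecting both limits:
- B: cost 8, carry weight 7, value 37
- D: cost 7, carry weight 3, value 37
- A+E: cost 6, carry weight 13, value 32
- A: cost 4, carry weight 7, value 24
Best: 37 util.

37 util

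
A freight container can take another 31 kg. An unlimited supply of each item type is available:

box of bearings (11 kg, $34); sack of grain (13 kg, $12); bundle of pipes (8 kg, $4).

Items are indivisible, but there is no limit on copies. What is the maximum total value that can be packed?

Best value-per-unit is box of bearings at 34/11; filling with it alone gives 2×34 = 68.
Optimal mix: 2×box of bearings + 1×bundle of pipes → weight 30, value 72.

$72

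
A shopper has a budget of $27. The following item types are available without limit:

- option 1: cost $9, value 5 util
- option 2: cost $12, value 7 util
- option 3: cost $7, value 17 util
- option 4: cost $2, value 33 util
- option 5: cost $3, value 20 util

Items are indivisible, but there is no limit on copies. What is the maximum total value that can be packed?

429 util

Best value-per-unit is option 4 at 33/2, and filling with it alone uses cost 13×2=26. No mix of the others beats 13×33 = 429.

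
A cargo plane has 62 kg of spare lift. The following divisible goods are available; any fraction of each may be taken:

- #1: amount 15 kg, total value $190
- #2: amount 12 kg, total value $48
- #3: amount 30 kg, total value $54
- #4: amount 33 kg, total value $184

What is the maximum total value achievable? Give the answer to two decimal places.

425.60

Take in order of value per unit:
- #1 (190/15 per unit): all 15 → value 190, running total 190.00
- #4 (184/33 per unit): all 33 → value 184, running total 374.00
- #2 (48/12 per unit): all 12 → value 48, running total 422.00
- #3 (54/30 per unit): 2 of 30 → value 2×54/30 = 3.6000, running total 425.60
Total 425.60.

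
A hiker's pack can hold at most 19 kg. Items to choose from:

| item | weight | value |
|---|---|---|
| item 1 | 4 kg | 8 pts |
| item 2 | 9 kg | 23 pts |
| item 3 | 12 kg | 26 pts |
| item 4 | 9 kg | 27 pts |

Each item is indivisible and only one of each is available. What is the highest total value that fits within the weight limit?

50 pts

Check high-value combinations within 19 kg:
- item 2+item 4: weight 9+9=18, value 23+27=50
- item 1+item 4: weight 4+9=13, value 8+27=35
- item 1+item 3: weight 4+12=16, value 8+26=34
- item 1+item 2: weight 4+9=13, value 8+23=31
- item 4: weight 9, value 27
Best: 50 pts.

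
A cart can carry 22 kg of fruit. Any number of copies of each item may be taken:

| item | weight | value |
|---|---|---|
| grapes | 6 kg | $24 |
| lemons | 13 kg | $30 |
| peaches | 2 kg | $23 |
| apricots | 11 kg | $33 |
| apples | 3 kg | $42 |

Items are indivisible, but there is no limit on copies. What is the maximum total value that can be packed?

$298

Best value-per-unit is apples at 42/3; filling with it alone gives 7×42 = 294.
Optimal mix: 2×peaches + 6×apples → weight 22, value 298.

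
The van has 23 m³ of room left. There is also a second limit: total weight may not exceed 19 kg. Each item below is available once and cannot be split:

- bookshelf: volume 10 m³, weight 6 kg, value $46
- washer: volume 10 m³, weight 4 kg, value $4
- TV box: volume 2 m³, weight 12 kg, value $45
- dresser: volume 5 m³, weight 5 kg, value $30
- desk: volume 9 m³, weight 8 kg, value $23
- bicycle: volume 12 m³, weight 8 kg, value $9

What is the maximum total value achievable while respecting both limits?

$91

Feasible sets respecting both limits:
- bookshelf+TV box: volume 12, weight 18, value 91
- bookshelf+dresser: volume 15, weight 11, value 76
- TV box+dresser: volume 7, weight 17, value 75
- bookshelf+desk: volume 19, weight 14, value 69
Best: $91.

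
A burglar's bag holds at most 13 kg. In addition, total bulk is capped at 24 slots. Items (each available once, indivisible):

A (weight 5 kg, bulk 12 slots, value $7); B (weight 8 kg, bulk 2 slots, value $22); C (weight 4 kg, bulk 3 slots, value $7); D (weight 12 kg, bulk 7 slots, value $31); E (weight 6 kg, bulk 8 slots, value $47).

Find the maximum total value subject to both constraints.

$54

Feasible sets respecting both limits:
- A+E: weight 11, bulk 20, value 54
- C+E: weight 10, bulk 11, value 54
- E: weight 6, bulk 8, value 47
- D: weight 12, bulk 7, value 31
Best: $54.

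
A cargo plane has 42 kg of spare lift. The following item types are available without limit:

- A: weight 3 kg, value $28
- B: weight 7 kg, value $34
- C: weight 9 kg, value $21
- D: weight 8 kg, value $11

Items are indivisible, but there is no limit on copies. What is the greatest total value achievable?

$392

Best value-per-unit is A at 28/3, and filling with it alone uses weight 14×3=42. No mix of the others beats 14×28 = 392.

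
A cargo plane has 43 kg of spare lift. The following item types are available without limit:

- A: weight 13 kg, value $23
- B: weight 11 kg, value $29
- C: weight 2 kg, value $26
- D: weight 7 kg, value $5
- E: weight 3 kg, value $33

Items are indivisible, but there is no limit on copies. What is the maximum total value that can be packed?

$553

Best value-per-unit is C at 26/2; filling with it alone gives 21×26 = 546.
Optimal mix: 20×C + 1×E → weight 43, value 553.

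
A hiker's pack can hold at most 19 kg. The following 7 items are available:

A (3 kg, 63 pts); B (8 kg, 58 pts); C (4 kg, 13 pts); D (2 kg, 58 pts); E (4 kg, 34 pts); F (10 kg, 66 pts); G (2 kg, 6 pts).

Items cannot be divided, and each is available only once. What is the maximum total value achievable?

221 pts

Check high-value combinations within 19 kg:
- A+D+E+F: weight 3+2+4+10=19, value 63+58+34+66=221
- A+B+D+E+G: weight 3+8+2+4+2=19, value 63+58+58+34+6=219
- A+B+D+E: weight 3+8+2+4=17, value 63+58+58+34=213
Best: 221 pts.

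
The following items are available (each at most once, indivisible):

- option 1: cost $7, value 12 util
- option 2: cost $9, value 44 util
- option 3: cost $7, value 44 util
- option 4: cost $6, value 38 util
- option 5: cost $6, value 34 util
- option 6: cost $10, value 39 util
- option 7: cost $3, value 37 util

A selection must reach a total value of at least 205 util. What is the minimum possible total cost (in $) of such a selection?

Subsets with value ≥ 205, sorted by total cost:
- option 1+option 2+option 3+option 4+option 5+option 7: cost 38, value 209
- option 2+option 3+option 4+option 5+option 6+option 7: cost 41, value 236
- option 1+option 2+option 3+option 4+option 6+option 7: cost 42, value 214
- option 1+option 2+option 3+option 5+option 6+option 7: cost 42, value 210
Minimum cost: 38 $.

38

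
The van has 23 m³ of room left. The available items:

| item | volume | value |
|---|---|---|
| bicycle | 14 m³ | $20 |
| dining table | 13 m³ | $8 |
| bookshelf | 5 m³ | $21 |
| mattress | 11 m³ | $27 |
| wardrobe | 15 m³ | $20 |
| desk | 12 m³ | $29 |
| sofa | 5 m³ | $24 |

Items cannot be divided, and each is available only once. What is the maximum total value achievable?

$74

This is a 0/1 knapsack; check combinations near the capacity.
- bookshelf+desk+sofa: volume 5+12+5=22, value 21+29+24=74
- bookshelf+mattress+sofa: volume 5+11+5=21, value 21+27+24=72
- mattress+desk: volume 11+12=23, value 27+29=56
- desk+sofa: volume 12+5=17, value 29+24=53
Best: $74.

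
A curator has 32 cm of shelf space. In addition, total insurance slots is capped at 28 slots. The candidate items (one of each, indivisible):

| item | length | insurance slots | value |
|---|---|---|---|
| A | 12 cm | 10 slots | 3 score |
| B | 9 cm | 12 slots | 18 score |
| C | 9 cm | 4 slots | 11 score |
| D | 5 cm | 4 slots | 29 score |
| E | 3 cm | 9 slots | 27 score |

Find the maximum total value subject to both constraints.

74 score

Feasible sets respecting both limits:
- B+D+E: length 17, insurance slots 25, value 74
- A+C+D+E: length 29, insurance slots 27, value 70
- C+D+E: length 17, insurance slots 17, value 67
Best: 74 score.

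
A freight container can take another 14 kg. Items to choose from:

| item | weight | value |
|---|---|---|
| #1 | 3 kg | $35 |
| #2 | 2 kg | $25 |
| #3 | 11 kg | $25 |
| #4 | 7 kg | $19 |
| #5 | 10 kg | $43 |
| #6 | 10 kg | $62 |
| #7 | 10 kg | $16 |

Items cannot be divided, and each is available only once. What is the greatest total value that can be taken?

This is a 0/1 knapsack; check combinations near the capacity.
- #1+#6: weight 3+10=13, value 35+62=97
- #2+#6: weight 2+10=12, value 25+62=87
- #1+#2+#4: weight 3+2+7=12, value 35+25+19=79
Best: $97.

$97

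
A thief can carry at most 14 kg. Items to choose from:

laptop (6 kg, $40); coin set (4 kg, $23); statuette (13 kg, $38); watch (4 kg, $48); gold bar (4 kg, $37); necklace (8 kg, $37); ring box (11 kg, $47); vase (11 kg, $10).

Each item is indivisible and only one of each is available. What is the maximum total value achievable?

$125

This is a 0/1 knapsack; check combinations near the capacity.
- laptop+watch+gold bar: weight 6+4+4=14, value 40+48+37=125
- laptop+coin set+watch: weight 6+4+4=14, value 40+23+48=111
- coin set+watch+gold bar: weight 4+4+4=12, value 23+48+37=108
- laptop+coin set+gold bar: weight 6+4+4=14, value 40+23+37=100
Best: $125.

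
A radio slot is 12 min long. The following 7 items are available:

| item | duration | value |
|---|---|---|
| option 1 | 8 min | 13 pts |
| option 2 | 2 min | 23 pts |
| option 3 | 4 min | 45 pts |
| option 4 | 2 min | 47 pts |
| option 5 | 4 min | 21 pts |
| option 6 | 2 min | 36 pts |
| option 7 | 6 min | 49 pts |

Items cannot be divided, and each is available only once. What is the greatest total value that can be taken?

155 pts

Check high-value combinations within 12 min:
- option 2+option 4+option 6+option 7: duration 2+2+2+6=12, value 23+47+36+49=155
- option 2+option 3+option 4+option 6: duration 2+4+2+2=10, value 23+45+47+36=151
- option 3+option 4+option 5+option 6: duration 4+2+4+2=12, value 45+47+21+36=149
- option 3+option 4+option 7: duration 4+2+6=12, value 45+47+49=141
- option 2+option 3+option 4+option 5: duration 2+4+2+4=12, value 23+45+47+21=136
Best: 155 pts.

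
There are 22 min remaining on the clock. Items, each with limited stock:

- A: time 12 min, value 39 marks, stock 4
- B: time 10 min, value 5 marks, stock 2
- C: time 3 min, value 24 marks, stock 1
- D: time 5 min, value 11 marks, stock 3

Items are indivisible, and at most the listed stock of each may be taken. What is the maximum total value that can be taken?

Top feasible selections:
- 1×A + 1×C + 1×D: time 20, value 74
- 1×A + 1×C: time 15, value 63
- 1×A + 2×D: time 22, value 61
Best: 74 marks.

74 marks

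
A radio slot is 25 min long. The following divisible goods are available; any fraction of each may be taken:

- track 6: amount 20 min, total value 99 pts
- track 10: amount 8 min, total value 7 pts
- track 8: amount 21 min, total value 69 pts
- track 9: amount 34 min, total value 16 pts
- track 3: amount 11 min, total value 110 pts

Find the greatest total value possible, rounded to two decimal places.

Take in order of value per unit:
- track 3 (110/11 per unit): all 11 → value 110, running total 110.00
- track 6 (99/20 per unit): 14 of 20 → value 14×99/20 = 69.3000, running total 179.30
Total 179.30.

179.30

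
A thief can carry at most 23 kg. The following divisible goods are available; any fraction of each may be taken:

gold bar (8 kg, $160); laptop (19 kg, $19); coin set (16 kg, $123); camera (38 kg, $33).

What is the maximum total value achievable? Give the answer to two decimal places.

Take in order of value per unit:
- gold bar (160/8 per unit): all 8 → value 160, running total 160.00
- coin set (123/16 per unit): 15 of 16 → value 15×123/16 = 115.3125, running total 275.31
Total 275.31.

275.31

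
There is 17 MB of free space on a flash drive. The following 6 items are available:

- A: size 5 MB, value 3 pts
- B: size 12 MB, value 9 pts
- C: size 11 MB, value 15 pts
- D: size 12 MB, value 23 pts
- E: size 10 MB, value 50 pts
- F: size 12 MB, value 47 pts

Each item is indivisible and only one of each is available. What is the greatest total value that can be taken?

Check high-value combinations within 17 MB:
- A+E: size 5+10=15, value 3+50=53
- E: size 10, value 50
- A+F: size 5+12=17, value 3+47=50
Best: 53 pts.

53 pts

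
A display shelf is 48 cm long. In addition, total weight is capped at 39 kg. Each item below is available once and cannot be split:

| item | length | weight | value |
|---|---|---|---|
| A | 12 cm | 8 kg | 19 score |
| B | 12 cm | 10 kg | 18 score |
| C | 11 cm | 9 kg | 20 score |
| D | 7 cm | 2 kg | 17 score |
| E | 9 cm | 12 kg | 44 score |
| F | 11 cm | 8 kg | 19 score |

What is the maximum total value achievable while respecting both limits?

Feasible sets respecting both limits:
- A+C+E+F: length 43, weight 37, value 102
- A+B+C+E: length 44, weight 39, value 101
- B+C+E+F: length 43, weight 39, value 101
Best: 102 score.

102 score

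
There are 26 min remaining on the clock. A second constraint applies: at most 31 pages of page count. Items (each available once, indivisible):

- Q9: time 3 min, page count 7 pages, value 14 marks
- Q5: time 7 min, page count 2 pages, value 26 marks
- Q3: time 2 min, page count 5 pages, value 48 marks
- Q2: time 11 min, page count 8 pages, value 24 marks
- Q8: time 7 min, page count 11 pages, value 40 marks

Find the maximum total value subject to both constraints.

Feasible sets respecting both limits:
- Q9+Q5+Q3+Q8: time 19, page count 25, value 128
- Q9+Q3+Q2+Q8: time 23, page count 31, value 126
- Q5+Q3+Q8: time 16, page count 18, value 114
- Q9+Q5+Q3+Q2: time 23, page count 22, value 112
Best: 128 marks.

128 marks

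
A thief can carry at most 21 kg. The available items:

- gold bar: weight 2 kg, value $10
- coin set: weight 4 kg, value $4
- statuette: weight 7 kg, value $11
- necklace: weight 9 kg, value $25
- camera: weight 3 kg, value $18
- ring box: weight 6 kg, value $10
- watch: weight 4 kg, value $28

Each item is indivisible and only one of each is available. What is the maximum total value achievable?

This is a 0/1 knapsack; check combinations near the capacity.
- gold bar+necklace+camera+watch: weight 2+9+3+4=18, value 10+25+18+28=81
- coin set+necklace+camera+watch: weight 4+9+3+4=20, value 4+25+18+28=75
- gold bar+necklace+ring box+watch: weight 2+9+6+4=21, value 10+25+10+28=73
Best: $81.

$81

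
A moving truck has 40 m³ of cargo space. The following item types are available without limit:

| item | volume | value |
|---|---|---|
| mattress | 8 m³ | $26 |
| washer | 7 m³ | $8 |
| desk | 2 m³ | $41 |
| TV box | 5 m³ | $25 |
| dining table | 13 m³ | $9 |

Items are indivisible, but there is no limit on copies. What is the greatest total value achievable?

$820

Best value-per-unit is desk at 41/2, and filling with it alone uses volume 20×2=40. No mix of the others beats 20×41 = 820.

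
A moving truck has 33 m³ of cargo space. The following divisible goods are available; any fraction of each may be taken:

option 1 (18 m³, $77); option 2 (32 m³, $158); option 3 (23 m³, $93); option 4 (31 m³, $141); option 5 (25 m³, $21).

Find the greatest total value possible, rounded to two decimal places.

Take in order of value per unit:
- option 2 (158/32 per unit): all 32 → value 158, running total 158.00
- option 4 (141/31 per unit): 1 of 31 → value 1×141/31 = 4.5484, running total 162.55
Total 162.55.

162.55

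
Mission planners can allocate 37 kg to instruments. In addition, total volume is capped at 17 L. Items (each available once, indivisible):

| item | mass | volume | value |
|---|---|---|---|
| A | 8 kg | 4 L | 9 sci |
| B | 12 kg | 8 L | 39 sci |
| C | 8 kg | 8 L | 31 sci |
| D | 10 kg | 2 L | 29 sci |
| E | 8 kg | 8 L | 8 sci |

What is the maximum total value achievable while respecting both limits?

77 sci

Feasible sets respecting both limits:
- A+B+D: mass 30, volume 14, value 77
- B+C: mass 20, volume 16, value 70
- A+C+D: mass 26, volume 14, value 69
- B+D: mass 22, volume 10, value 68
Best: 77 sci.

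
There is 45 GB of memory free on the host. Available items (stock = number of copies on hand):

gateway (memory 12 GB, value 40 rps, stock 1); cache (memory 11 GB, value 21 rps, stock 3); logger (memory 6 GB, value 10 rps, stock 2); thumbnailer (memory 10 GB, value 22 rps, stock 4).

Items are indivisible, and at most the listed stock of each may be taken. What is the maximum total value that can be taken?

Best selections within memory 45 and stock limits:
- 1×gateway + 3×thumbnailer: memory 42, value 106
- 1×gateway + 1×cache + 2×thumbnailer: memory 43, value 105
- 1×gateway + 2×logger + 2×thumbnailer: memory 44, value 104
- 1×gateway + 2×cache + 1×thumbnailer: memory 44, value 104
Best: 106 rps.

106 rps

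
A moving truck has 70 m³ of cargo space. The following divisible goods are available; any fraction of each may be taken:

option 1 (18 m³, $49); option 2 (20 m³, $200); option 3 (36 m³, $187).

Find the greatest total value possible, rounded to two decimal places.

425.11

Take in order of value per unit:
- option 2 (200/20 per unit): all 20 → value 200, running total 200.00
- option 3 (187/36 per unit): all 36 → value 187, running total 387.00
- option 1 (49/18 per unit): 14 of 18 → value 14×49/18 = 38.1111, running total 425.11
Total 425.11.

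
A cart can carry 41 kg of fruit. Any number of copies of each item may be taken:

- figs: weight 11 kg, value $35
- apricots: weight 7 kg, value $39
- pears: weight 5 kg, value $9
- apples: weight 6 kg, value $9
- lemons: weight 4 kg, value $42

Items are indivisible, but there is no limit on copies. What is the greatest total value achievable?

Best value-per-unit is lemons at 42/4, and filling with it alone uses weight 10×4=40. No mix of the others beats 10×42 = 420.

$420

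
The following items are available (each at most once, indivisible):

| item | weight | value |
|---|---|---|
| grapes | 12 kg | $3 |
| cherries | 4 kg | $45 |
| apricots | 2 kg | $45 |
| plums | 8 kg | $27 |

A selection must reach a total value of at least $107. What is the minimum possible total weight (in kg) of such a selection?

14

Subsets with value ≥ 107, sorted by total weight:
- cherries+apricots+plums: weight 14, value 117
- grapes+cherries+apricots+plums: weight 26, value 120
Minimum weight: 14 kg.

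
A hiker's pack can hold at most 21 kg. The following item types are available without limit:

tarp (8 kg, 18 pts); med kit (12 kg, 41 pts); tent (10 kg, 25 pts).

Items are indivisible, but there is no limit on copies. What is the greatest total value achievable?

Best value-per-unit is med kit at 41/12; filling with it alone gives 1×41 = 41.
Optimal mix: 1×tarp + 1×med kit → weight 20, value 59.

59 pts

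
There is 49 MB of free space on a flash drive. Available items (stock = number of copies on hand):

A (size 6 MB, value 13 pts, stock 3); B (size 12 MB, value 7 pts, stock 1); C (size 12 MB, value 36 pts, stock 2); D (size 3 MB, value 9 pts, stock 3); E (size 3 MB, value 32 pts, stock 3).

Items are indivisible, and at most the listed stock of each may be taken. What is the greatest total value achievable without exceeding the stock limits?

Top feasible selections:
- 1×A + 2×C + 3×D + 3×E: size 48, value 208
- 2×A + 2×C + 1×D + 3×E: size 48, value 203
Best: 208 pts.

208 pts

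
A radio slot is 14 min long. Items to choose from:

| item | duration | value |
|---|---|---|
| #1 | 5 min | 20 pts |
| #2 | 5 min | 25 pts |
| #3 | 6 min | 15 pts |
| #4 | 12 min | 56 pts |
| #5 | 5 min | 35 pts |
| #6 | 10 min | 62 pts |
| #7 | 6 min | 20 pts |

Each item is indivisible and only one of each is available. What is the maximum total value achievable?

Check high-value combinations within 14 min:
- #6: duration 10, value 62
- #2+#5: duration 5+5=10, value 25+35=60
- #4: duration 12, value 56
- #1+#5: duration 5+5=10, value 20+35=55
- #5+#7: duration 5+6=11, value 35+20=55
Best: 62 pts.

62 pts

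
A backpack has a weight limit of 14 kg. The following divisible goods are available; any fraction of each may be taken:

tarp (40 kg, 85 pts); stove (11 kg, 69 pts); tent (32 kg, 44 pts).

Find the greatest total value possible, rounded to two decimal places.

Take in order of value per unit:
- stove (69/11 per unit): all 11 → value 69, running total 69.00
- tarp (85/40 per unit): 3 of 40 → value 3×85/40 = 6.3750, running total 75.38
Total 75.38.

75.38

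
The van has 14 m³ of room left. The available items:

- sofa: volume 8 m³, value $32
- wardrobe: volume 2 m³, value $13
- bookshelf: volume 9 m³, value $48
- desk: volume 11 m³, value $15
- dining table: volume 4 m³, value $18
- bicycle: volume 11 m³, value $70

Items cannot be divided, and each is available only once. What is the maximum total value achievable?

This is a 0/1 knapsack; check combinations near the capacity.
- wardrobe+bicycle: volume 2+11=13, value 13+70=83
- bicycle: volume 11, value 70
- bookshelf+dining table: volume 9+4=13, value 48+18=66
- sofa+wardrobe+dining table: volume 8+2+4=14, value 32+13+18=63
- wardrobe+bookshelf: volume 2+9=11, value 13+48=61
Best: $83.

$83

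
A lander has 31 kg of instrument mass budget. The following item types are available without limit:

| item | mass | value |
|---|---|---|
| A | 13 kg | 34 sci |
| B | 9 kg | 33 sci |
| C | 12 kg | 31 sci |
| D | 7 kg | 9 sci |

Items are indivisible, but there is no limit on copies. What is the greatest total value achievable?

Best value-per-unit is B at 33/9; filling with it alone gives 3×33 = 99.
Optimal mix: 1×A + 2×B → mass 31, value 100.

100 sci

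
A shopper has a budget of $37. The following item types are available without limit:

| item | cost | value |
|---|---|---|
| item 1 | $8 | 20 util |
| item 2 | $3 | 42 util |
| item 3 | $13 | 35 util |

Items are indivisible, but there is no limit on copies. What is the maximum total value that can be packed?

504 util

Best value-per-unit is item 2 at 42/3, and filling with it alone uses cost 12×3=36. No mix of the others beats 12×42 = 504.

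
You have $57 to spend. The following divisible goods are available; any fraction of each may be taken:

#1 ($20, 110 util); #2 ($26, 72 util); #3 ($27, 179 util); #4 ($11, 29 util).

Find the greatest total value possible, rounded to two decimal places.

Take in order of value per unit:
- #3 (179/27 per unit): all 27 → value 179, running total 179.00
- #1 (110/20 per unit): all 20 → value 110, running total 289.00
- #2 (72/26 per unit): 10 of 26 → value 10×72/26 = 27.6923, running total 316.69
Total 316.69.

316.69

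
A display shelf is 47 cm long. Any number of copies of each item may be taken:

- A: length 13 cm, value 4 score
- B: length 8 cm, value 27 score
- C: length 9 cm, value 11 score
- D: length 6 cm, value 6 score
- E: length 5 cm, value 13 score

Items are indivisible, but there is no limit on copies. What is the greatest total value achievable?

Best value-per-unit is B at 27/8; filling with it alone gives 5×27 = 135.
Optimal mix: 5×B + 1×E → length 45, value 148.

148 score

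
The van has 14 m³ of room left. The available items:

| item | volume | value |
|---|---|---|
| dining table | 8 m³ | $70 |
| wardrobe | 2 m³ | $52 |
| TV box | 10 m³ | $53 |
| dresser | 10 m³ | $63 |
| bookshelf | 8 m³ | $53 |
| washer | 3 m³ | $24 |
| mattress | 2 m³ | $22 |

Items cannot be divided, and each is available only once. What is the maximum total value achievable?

$146

Check high-value combinations within 14 m³:
- dining table+wardrobe+washer: volume 8+2+3=13, value 70+52+24=146
- dining table+wardrobe+mattress: volume 8+2+2=12, value 70+52+22=144
- wardrobe+dresser+mattress: volume 2+10+2=14, value 52+63+22=137
Best: $146.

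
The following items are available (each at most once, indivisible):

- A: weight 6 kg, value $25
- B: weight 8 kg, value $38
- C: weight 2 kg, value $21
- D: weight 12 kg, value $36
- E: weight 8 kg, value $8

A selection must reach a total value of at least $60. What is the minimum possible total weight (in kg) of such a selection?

14

Subsets with value ≥ 60, sorted by total weight:
- A+B: weight 14, value 63
- A+B+C: weight 16, value 84
- B+C+E: weight 18, value 67
Minimum weight: 14 kg.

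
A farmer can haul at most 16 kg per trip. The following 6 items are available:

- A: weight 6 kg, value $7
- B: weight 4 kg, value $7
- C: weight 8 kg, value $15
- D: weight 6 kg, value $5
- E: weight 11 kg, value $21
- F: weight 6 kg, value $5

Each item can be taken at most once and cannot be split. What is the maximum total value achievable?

This is a 0/1 knapsack; check combinations near the capacity.
- B+E: weight 4+11=15, value 7+21=28
- B+C: weight 4+8=12, value 7+15=22
- A+C: weight 6+8=14, value 7+15=22
- E: weight 11, value 21
- C+D: weight 8+6=14, value 15+5=20
Best: $28.

$28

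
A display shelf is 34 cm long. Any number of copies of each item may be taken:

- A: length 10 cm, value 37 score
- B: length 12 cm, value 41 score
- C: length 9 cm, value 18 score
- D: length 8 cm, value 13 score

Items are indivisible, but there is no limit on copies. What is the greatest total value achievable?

119 score

Best value-per-unit is A at 37/10; filling with it alone gives 3×37 = 111.
Optimal mix: 1×A + 2×B → length 34, value 119.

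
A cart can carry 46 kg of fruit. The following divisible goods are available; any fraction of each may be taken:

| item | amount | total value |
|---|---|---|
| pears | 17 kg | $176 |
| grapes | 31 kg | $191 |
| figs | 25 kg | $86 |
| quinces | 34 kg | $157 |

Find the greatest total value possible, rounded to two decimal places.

Take in order of value per unit:
- pears (176/17 per unit): all 17 → value 176, running total 176.00
- grapes (191/31 per unit): 29 of 31 → value 29×191/31 = 178.6774, running total 354.68
Total 354.68.

354.68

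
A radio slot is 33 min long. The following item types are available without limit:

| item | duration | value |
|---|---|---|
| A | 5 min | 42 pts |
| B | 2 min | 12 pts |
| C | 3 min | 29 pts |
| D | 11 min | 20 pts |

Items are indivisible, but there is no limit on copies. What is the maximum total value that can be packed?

319 pts

Best value-per-unit is C at 29/3, and filling with it alone uses duration 11×3=33. No mix of the others beats 11×29 = 319.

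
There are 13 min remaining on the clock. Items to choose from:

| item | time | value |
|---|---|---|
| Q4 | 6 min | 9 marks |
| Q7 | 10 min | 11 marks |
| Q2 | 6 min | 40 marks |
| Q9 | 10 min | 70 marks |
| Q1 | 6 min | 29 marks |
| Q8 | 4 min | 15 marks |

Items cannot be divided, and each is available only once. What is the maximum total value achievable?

70 marks

Check high-value combinations within 13 min:
- Q9: time 10, value 70
- Q2+Q1: time 6+6=12, value 40+29=69
- Q2+Q8: time 6+4=10, value 40+15=55
- Q4+Q2: time 6+6=12, value 9+40=49
Best: 70 marks.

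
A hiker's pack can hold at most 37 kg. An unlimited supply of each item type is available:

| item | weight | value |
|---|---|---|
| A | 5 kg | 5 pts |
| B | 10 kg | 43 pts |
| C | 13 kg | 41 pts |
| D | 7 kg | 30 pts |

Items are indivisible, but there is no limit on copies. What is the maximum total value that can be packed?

Best value-per-unit is B at 43/10; filling with it alone gives 3×43 = 129.
Optimal mix: 3×B + 1×D → weight 37, value 159.

159 pts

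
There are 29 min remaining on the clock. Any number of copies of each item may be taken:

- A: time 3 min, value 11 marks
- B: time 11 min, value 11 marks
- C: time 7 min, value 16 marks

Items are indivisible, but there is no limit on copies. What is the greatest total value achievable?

Best value-per-unit is A at 11/3, and filling with it alone uses time 9×3=27. No mix of the others beats 9×11 = 99.

99 marks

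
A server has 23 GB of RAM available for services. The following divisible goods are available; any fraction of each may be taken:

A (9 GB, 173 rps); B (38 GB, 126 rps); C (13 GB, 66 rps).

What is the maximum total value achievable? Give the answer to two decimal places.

242.32

Take in order of value per unit:
- A (173/9 per unit): all 9 → value 173, running total 173.00
- C (66/13 per unit): all 13 → value 66, running total 239.00
- B (126/38 per unit): 1 of 38 → value 1×126/38 = 3.3158, running total 242.32
Total 242.32.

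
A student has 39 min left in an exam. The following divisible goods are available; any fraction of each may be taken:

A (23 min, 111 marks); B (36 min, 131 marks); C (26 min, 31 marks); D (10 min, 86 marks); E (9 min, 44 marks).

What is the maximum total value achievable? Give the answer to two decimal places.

Take in order of value per unit:
- D (86/10 per unit): all 10 → value 86, running total 86.00
- E (44/9 per unit): all 9 → value 44, running total 130.00
- A (111/23 per unit): 20 of 23 → value 20×111/23 = 96.5217, running total 226.52
Total 226.52.

226.52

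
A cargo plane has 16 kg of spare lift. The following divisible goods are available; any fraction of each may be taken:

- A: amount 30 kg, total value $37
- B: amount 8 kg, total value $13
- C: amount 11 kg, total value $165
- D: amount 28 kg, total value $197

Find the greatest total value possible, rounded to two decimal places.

200.18

Take in order of value per unit:
- C (165/11 per unit): all 11 → value 165, running total 165.00
- D (197/28 per unit): 5 of 28 → value 5×197/28 = 35.1786, running total 200.18
Total 200.18.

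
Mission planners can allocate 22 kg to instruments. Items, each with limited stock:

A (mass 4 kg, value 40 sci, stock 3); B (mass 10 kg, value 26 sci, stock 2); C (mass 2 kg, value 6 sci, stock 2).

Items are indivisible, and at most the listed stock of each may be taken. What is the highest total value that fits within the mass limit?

Best selections within mass 22 and stock limits:
- 3×A + 1×B: mass 22, value 146
- 3×A + 2×C: mass 16, value 132
Best: 146 sci.

146 sci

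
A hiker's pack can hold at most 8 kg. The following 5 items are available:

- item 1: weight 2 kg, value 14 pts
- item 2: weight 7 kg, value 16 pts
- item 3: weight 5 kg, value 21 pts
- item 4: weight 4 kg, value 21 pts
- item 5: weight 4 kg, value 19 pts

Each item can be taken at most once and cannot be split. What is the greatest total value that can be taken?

This is a 0/1 knapsack; check combinations near the capacity.
- item 4+item 5: weight 4+4=8, value 21+19=40
- item 1+item 4: weight 2+4=6, value 14+21=35
- item 1+item 3: weight 2+5=7, value 14+21=35
- item 1+item 5: weight 2+4=6, value 14+19=33
- item 4: weight 4, value 21
Best: 40 pts.

40 pts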